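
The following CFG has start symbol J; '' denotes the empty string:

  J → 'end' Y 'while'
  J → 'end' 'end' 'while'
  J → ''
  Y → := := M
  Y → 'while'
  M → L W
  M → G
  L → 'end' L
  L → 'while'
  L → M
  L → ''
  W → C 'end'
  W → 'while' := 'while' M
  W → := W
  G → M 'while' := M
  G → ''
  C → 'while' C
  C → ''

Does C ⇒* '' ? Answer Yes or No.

C has an ''-production, so C ⇒ ''.

Yes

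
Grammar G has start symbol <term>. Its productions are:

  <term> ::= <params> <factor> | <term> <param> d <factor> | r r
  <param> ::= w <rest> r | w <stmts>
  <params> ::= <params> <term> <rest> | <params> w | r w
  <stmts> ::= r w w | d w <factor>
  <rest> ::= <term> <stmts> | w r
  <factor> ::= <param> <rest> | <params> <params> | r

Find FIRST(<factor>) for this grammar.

From <factor> ::= <param> <rest>: add FIRST(<param>) = { w }.
From <factor> ::= <params> <params>: add FIRST(<params>) = { r }.
<factor> ::= r contributes {r}.
Union: FIRST(<factor>) = { r, w }.

{ r, w }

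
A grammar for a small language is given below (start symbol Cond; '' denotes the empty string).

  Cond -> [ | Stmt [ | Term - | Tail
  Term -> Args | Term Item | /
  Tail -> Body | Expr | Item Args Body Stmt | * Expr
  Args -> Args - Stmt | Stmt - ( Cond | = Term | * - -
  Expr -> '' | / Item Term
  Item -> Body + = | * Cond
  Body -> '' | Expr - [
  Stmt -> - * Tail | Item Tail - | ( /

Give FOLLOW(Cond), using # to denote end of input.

{ #, (, *, +, -, /, =, [ }

Cond is the start symbol, so # ∈ FOLLOW(Cond).
In Args -> Stmt - ( Cond: Cond is at the end, add FOLLOW(Args) = { #, (, *, +, -, /, =, [ }.
In Item -> * Cond: Cond is at the end, add FOLLOW(Item) = { #, (, *, +, -, /, =, [ }.
Union: FOLLOW(Cond) = { #, (, *, +, -, /, =, [ }.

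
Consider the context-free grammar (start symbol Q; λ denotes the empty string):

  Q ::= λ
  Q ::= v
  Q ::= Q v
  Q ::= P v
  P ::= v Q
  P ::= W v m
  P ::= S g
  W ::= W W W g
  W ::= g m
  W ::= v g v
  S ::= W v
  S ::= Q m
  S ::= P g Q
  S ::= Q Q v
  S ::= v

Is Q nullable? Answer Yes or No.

Q has an λ-production, so Q ⇒ λ.

Yes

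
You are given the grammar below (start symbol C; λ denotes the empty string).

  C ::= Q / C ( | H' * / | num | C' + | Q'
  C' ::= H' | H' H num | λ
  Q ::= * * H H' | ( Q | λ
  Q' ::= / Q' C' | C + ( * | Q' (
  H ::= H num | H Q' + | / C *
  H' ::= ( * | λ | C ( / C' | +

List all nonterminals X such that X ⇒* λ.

Directly nullable (have an λ-production): C', Q, H'.
No other nonterminal has a production whose RHS symbols are all nullable.

{ C', H', Q }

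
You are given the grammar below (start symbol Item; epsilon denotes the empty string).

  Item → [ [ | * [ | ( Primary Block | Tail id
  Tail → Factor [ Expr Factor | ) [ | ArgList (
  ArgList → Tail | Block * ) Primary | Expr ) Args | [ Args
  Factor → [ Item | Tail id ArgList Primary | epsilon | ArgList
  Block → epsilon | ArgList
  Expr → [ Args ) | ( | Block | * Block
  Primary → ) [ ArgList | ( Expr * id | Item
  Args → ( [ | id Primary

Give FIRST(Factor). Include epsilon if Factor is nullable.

Factor → [ Item contributes {[}.
From Factor → Tail id ArgList Primary: add FIRST(Tail) = { (, ), *, [ }.
Factor → epsilon contributes epsilon.
From Factor → ArgList: add FIRST(ArgList) = { (, ), *, [ }.
Union: FIRST(Factor) = { (, ), *, [, epsilon }.

{ (, ), *, [, epsilon }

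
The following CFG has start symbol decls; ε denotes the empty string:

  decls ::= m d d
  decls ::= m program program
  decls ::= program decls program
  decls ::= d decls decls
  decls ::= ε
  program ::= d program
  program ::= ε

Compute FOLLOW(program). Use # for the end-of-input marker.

{ #, d, m }

In decls ::= m program program: add FIRST(program)\{ε} = { d }.
  Since program is nullable, also add FOLLOW(decls) = { #, d, m }.
In decls ::= m program program: program is at the end, add FOLLOW(decls) = { #, d, m }.
In decls ::= program decls program: add FIRST(decls program)\{ε} = { d, m }.
  Since decls program is nullable, also add FOLLOW(decls) = { #, d, m }.
In decls ::= program decls program: program is at the end, add FOLLOW(decls) = { #, d, m }.
In program ::= d program: program is at the end, add FOLLOW(program) = { #, d, m }.
Union: FOLLOW(program) = { #, d, m }.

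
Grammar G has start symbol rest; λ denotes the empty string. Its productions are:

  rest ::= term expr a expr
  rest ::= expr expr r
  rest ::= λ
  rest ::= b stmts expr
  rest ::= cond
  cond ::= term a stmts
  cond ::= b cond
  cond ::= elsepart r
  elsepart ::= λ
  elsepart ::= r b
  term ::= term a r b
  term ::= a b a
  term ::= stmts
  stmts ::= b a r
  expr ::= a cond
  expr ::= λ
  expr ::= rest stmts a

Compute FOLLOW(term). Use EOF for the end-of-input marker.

{ a, b, r }

In rest ::= term expr a expr: add FIRST(expr a expr) = { a, b, r }.
In cond ::= term a stmts: add FIRST(a stmts) = { a }.
In term ::= term a r b: add FIRST(a r b) = { a }.
Union: FOLLOW(term) = { a, b, r }.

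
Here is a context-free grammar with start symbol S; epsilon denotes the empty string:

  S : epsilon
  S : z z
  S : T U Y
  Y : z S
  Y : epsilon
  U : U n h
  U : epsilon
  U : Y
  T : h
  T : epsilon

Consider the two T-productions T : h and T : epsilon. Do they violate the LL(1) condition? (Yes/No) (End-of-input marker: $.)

FIRST(h) = { h } and FIRST(epsilon) = { epsilon }.
The second is nullable but FOLLOW(T) = { $, n, z } is disjoint from FIRST of the first.

No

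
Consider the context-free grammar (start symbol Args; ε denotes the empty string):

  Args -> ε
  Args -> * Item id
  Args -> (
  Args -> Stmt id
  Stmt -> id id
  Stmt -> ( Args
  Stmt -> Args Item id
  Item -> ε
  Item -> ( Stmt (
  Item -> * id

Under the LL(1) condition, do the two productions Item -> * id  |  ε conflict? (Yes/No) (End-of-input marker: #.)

No

FIRST(* id) = { * } and FIRST(ε) = { ε }.
The second is nullable but FOLLOW(Item) = { id } is disjoint from FIRST of the first.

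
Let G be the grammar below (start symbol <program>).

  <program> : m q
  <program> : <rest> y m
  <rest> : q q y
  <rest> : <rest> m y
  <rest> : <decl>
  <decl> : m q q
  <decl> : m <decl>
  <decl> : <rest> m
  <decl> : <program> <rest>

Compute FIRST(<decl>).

<decl> : m q q contributes {m}.
<decl> : m <decl> contributes {m}.
From <decl> : <rest> m: add FIRST(<rest>) = { m, q }.
From <decl> : <program> <rest>: add FIRST(<program>) = { m, q }.
Union: FIRST(<decl>) = { m, q }.

{ m, q }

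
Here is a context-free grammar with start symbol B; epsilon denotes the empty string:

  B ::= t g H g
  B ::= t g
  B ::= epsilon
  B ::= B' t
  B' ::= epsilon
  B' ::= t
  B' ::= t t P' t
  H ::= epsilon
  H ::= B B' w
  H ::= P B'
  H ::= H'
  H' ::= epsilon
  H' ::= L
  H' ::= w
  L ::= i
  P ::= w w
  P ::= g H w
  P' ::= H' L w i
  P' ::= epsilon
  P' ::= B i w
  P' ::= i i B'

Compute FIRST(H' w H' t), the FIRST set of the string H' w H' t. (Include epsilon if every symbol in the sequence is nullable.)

Add FIRST(H')\{epsilon} = { i, w }; H' is nullable, continue.
w is a terminal; add {w} and stop.

{ i, w }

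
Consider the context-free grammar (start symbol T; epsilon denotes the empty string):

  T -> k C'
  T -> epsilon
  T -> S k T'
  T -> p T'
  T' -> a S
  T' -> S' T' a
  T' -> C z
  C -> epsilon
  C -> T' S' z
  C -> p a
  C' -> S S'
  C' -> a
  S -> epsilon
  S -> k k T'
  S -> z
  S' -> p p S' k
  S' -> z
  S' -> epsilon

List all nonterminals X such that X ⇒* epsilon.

Directly nullable (have an epsilon-production): T, C, S, S'.
C' -> S S' with every symbol nullable, so C' is nullable.
No other nonterminal has a production whose RHS symbols are all nullable.

{ C, C', S, S', T }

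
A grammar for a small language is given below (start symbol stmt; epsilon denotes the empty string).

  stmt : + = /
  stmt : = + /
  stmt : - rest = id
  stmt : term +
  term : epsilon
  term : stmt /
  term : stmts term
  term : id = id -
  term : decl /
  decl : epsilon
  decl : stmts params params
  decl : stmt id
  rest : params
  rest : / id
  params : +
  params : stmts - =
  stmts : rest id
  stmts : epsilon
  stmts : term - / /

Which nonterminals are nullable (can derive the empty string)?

Directly nullable (have an epsilon-production): term, decl, stmts.
No other nonterminal has a production whose RHS symbols are all nullable.

{ decl, stmts, term }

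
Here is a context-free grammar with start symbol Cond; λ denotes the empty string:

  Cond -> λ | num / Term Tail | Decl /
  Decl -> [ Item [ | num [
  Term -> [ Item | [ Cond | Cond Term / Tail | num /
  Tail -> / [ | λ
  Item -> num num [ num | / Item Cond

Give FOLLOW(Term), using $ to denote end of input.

{ $, /, [, num }

In Cond -> num / Term Tail: add FIRST(Tail)\{λ} = { / }.
  Since Tail is nullable, also add FOLLOW(Cond) = { $, /, [, num }.
In Term -> Cond Term / Tail: add FIRST(/ Tail) = { / }.
Union: FOLLOW(Term) = { $, /, [, num }.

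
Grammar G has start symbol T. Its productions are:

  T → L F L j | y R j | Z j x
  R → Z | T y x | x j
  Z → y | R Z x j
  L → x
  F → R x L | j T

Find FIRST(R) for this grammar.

{ x, y }

From R → Z: add FIRST(Z) = { x, y }.
From R → T y x: add FIRST(T) = { x, y }.
R → x j contributes {x}.
Union: FIRST(R) = { x, y }.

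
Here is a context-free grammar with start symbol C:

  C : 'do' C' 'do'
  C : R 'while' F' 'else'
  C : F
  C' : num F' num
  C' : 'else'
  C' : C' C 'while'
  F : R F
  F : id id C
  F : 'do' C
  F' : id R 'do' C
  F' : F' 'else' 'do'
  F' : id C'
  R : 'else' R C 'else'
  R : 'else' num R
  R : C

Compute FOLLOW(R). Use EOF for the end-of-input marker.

{ 'do', 'else', 'while', id }

In C : R 'while' F' 'else': add FIRST('while' F' 'else') = { 'while' }.
In F : R F: add FIRST(F) = { 'do', 'else', id }.
In F' : id R 'do' C: add FIRST('do' C) = { 'do' }.
In R : 'else' R C 'else': add FIRST(C 'else') = { 'do', 'else', id }.
In R : 'else' num R: R is at the end, add FOLLOW(R) = { 'do', 'else', 'while', id }.
Union: FOLLOW(R) = { 'do', 'else', 'while', id }.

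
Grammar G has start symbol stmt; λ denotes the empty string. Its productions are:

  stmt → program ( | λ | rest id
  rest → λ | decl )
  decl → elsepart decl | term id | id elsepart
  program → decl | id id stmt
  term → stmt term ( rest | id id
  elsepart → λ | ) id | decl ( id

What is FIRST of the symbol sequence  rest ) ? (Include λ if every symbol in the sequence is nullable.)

{ ), id }

Add FIRST(rest)\{λ} = { ), id }; rest is nullable, continue.
) is a terminal; add {)} and stop.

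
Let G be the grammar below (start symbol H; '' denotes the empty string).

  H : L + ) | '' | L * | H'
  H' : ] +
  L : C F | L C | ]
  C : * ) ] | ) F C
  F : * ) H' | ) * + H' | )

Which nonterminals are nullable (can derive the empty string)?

{ H }

Directly nullable (have an ''-production): H.
No other nonterminal has a production whose RHS symbols are all nullable.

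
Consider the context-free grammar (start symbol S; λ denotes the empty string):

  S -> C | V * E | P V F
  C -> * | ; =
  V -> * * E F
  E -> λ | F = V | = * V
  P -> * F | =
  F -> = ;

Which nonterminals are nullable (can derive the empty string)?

Directly nullable (have an λ-production): E.
No other nonterminal has a production whose RHS symbols are all nullable.

{ E }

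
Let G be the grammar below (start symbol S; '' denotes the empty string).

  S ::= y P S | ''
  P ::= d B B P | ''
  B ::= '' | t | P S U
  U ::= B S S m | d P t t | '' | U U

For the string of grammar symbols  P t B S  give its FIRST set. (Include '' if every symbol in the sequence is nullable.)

Add FIRST(P)\{''} = { d }; P is nullable, continue.
t is a terminal; add {t} and stop.

{ d, t }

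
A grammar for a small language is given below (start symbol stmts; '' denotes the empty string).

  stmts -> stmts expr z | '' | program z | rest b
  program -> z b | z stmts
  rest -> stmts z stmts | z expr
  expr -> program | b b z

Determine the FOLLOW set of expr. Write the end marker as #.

{ b, z }

In stmts -> stmts expr z: add FIRST(z) = { z }.
In rest -> z expr: expr is at the end, add FOLLOW(rest) = { b }.
Union: FOLLOW(expr) = { b, z }.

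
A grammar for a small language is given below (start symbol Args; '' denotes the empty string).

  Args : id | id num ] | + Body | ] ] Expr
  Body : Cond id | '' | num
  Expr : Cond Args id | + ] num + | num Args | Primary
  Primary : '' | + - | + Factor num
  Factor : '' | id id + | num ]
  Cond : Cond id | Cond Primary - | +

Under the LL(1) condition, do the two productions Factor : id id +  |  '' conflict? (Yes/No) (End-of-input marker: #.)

No

FIRST(id id +) = { id } and FIRST('') = { '' }.
The second is nullable but FOLLOW(Factor) = { num } is disjoint from FIRST of the first.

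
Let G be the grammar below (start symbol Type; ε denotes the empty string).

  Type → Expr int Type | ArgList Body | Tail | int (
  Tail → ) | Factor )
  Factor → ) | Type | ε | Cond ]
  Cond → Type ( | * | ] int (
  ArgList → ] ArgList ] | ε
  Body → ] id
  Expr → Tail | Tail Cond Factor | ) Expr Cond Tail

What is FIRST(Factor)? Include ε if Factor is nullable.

Factor → ) contributes {)}.
From Factor → Type: add FIRST(Type) = { ), *, ], int }.
Factor → ε contributes ε.
From Factor → Cond ]: add FIRST(Cond) = { ), *, ], int }.
Union: FIRST(Factor) = { ), *, ], int, ε }.

{ ), *, ], int, ε }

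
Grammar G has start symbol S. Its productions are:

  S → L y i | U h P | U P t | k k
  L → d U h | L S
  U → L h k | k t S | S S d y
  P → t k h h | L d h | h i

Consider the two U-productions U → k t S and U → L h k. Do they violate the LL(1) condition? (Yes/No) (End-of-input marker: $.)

FIRST(k t S) = { k } and FIRST(L h k) = { d }.
The FIRST sets are disjoint and neither alternative is nullable — no conflict.

No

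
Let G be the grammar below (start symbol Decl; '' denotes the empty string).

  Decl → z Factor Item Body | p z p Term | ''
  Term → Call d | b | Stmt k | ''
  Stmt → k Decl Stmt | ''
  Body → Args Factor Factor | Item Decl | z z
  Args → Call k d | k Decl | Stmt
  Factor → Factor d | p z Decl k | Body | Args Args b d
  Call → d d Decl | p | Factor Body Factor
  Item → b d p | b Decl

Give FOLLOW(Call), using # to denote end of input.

{ d, k }

In Term → Call d: add FIRST(d) = { d }.
In Args → Call k d: add FIRST(k d) = { k }.
Union: FOLLOW(Call) = { d, k }.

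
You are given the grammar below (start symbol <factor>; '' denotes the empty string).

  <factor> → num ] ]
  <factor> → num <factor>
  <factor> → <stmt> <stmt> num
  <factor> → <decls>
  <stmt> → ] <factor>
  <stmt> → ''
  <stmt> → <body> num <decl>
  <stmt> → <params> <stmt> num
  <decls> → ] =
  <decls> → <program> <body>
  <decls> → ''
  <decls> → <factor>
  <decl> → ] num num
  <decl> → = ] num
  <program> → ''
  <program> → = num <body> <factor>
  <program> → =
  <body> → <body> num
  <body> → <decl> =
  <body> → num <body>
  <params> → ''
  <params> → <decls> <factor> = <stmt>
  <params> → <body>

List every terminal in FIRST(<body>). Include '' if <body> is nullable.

{ =, ], num }

From <body> → <body> num: add FIRST(<body>) = { =, ], num }.
From <body> → <decl> =: add FIRST(<decl>) = { =, ] }.
<body> → num <body> contributes {num}.
Union: FIRST(<body>) = { =, ], num }.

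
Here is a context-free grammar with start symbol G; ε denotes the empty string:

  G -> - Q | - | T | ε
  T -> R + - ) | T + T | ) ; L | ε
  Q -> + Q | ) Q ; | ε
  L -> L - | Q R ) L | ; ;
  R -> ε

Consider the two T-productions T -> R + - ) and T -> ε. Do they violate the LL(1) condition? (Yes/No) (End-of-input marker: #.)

Yes

FIRST(R + - )) = { + } and FIRST(ε) = { ε }.
The second alternative is nullable and FOLLOW(T) = { #, + } shares + with FIRST of the first — conflict.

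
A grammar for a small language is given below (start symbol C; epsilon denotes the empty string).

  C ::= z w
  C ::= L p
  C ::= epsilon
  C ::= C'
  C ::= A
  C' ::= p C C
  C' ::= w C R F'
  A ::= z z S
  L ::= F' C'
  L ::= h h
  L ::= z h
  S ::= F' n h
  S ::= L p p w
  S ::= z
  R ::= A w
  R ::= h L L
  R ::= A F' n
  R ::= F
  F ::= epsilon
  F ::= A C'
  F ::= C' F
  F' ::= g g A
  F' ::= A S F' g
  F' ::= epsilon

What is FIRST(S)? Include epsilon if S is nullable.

From S ::= F' n h: F' nullable, take FIRST(F') ∪ {n} = { g, n, z }.
From S ::= L p p w: add FIRST(L) = { g, h, p, w, z }.
S ::= z contributes {z}.
Union: FIRST(S) = { g, h, n, p, w, z }.

{ g, h, n, p, w, z }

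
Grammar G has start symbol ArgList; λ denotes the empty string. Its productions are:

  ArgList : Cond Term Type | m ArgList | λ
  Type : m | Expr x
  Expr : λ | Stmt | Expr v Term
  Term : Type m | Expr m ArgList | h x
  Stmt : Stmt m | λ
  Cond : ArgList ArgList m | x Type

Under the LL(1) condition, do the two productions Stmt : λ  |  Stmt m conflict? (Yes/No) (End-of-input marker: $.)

FIRST(λ) = { λ } and FIRST(Stmt m) = { m }.
The first alternative is nullable and FOLLOW(Stmt) = { m, v, x } shares m with FIRST of the second — conflict.

Yes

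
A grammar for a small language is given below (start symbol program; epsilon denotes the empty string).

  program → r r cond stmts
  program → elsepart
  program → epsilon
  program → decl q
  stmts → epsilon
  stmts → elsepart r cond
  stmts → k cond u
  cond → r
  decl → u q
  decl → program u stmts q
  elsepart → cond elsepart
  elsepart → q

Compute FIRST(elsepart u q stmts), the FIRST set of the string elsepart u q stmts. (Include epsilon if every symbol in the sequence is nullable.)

{ q, r }

Add FIRST(elsepart) = { q, r }; elsepart is not nullable, stop.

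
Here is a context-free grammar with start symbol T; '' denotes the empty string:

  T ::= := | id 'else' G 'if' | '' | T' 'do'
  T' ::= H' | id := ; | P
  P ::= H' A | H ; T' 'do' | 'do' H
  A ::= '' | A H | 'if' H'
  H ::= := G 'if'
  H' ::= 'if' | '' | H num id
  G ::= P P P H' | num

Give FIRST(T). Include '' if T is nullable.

T ::= := contributes {:=}.
T ::= id 'else' G 'if' contributes {id}.
T ::= '' contributes ''.
From T ::= T' 'do': T' nullable, take FIRST(T') ∪ {'do'} = { 'do', 'if', :=, id }.
Union: FIRST(T) = { 'do', 'if', :=, id, '' }.

{ 'do', 'if', :=, id, '' }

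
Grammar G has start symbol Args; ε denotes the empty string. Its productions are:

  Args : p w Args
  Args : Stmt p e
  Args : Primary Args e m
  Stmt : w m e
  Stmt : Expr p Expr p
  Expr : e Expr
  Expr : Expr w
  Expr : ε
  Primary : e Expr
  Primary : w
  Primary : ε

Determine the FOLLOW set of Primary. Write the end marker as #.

{ e, p, w }

In Args : Primary Args e m: add FIRST(Args e m) = { e, p, w }.
Union: FOLLOW(Primary) = { e, p, w }.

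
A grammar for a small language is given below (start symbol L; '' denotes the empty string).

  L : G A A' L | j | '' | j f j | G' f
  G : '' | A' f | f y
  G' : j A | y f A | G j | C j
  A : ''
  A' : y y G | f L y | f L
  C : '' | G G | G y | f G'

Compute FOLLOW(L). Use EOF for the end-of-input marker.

{ EOF, f, j, y }

L is the start symbol, so EOF ∈ FOLLOW(L).
In L : G A A' L: L is at the end, add FOLLOW(L) = { EOF, f, j, y }.
In A' : f L y: add FIRST(y) = { y }.
In A' : f L: L is at the end, add FOLLOW(A') = { EOF, f, j, y }.
Union: FOLLOW(L) = { EOF, f, j, y }.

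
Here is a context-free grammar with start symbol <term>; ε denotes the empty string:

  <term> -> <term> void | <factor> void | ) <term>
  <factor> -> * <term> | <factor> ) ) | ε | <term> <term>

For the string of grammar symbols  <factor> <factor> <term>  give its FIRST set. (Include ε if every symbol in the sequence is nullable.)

Add FIRST(<factor>)\{ε} = { ), *, void }; <factor> is nullable, continue.
Add FIRST(<factor>)\{ε} = { ), *, void }; <factor> is nullable, continue.
Add FIRST(<term>) = { ), *, void }; <term> is not nullable, stop.

{ ), *, void }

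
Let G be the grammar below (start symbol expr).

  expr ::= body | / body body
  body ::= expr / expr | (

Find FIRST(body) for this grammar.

From body ::= expr / expr: add FIRST(expr) = { (, / }.
body ::= ( contributes {(}.
Union: FIRST(body) = { (, / }.

{ (, / }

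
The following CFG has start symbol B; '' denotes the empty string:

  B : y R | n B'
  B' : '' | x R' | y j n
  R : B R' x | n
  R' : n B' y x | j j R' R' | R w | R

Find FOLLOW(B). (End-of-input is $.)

{ $, j, n, y }

B is the start symbol, so $ ∈ FOLLOW(B).
In R : B R' x: add FIRST(R' x) = { j, n, y }.
Union: FOLLOW(B) = { $, j, n, y }.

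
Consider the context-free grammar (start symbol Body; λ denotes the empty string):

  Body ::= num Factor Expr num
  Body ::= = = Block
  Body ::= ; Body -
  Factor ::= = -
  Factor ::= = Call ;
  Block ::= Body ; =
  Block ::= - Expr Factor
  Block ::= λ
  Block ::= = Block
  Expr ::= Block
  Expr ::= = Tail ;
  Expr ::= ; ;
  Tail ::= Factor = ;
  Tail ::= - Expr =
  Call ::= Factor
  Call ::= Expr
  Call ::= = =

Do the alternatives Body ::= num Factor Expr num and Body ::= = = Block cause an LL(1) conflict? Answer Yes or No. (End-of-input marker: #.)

No

FIRST(num Factor Expr num) = { num } and FIRST(= = Block) = { = }.
The FIRST sets are disjoint and neither alternative is nullable — no conflict.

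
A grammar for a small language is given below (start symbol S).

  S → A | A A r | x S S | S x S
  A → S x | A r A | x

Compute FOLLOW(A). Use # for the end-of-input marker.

{ #, r, x }

In S → A: A is at the end, add FOLLOW(S) = { #, x }.
In S → A A r: add FIRST(A r) = { x }.
In S → A A r: add FIRST(r) = { r }.
In A → A r A: add FIRST(r A) = { r }.
In A → A r A: A is at the end, add FOLLOW(A) = { #, r, x }.
Union: FOLLOW(A) = { #, r, x }.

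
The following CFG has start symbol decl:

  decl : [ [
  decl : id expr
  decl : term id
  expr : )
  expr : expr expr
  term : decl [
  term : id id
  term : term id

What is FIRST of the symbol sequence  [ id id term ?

{ [ }

[ is a terminal; add {[} and stop.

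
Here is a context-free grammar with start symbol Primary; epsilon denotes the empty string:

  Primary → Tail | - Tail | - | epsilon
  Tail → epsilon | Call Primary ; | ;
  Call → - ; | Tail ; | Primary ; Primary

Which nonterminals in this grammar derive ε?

{ Primary, Tail }

Directly nullable (have an epsilon-production): Primary, Tail.
No other nonterminal has a production whose RHS symbols are all nullable.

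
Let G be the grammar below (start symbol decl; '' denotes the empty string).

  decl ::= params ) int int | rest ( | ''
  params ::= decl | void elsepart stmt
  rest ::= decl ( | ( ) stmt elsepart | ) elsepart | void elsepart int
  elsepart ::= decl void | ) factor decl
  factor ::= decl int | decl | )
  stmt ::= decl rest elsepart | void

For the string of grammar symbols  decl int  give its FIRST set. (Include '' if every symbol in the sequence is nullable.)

{ (, ), int, void }

Add FIRST(decl)\{''} = { (, ), void }; decl is nullable, continue.
int is a terminal; add {int} and stop.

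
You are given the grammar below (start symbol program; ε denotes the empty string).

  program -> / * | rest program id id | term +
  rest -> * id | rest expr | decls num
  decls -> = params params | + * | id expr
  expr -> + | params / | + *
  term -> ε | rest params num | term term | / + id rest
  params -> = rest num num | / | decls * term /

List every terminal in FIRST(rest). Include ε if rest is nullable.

rest -> * id contributes {*}.
From rest -> rest expr: add FIRST(rest) = { *, +, =, id }.
From rest -> decls num: add FIRST(decls) = { +, =, id }.
Union: FIRST(rest) = { *, +, =, id }.

{ *, +, =, id }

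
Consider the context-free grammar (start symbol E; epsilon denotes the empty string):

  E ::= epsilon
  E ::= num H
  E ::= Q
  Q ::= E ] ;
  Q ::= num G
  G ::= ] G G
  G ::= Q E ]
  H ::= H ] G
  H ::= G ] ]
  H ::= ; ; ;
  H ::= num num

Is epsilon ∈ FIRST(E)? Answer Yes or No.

E has an epsilon-production, so E ⇒ epsilon.

Yes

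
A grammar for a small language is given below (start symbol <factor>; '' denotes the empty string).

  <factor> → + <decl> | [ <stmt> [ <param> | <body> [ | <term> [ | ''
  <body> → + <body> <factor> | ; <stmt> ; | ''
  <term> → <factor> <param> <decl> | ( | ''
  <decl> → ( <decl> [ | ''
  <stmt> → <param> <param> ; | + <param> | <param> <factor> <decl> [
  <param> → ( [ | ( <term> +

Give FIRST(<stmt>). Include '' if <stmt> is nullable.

From <stmt> → <param> <param> ;: add FIRST(<param>) = { ( }.
<stmt> → + <param> contributes {+}.
From <stmt> → <param> <factor> <decl> [: add FIRST(<param>) = { ( }.
Union: FIRST(<stmt>) = { (, + }.

{ (, + }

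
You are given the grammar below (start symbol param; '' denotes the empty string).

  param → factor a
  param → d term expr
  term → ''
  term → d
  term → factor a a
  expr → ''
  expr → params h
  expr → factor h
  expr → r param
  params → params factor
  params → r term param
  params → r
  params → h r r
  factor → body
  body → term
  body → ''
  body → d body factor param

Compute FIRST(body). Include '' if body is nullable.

{ a, d, '' }

From body → term: add FIRST(term) = { a, d, '' } (including '' since term is nullable).
body → '' contributes ''.
body → d body factor param contributes {d}.
Union: FIRST(body) = { a, d, '' }.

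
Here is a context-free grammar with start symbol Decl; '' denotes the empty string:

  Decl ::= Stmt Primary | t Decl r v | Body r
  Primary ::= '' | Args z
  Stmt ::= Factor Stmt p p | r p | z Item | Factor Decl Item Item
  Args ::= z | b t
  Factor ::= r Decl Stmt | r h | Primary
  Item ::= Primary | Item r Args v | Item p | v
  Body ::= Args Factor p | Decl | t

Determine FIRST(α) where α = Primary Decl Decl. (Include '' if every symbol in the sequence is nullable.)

Add FIRST(Primary)\{''} = { b, z }; Primary is nullable, continue.
Add FIRST(Decl) = { b, r, t, z }; Decl is not nullable, stop.

{ b, r, t, z }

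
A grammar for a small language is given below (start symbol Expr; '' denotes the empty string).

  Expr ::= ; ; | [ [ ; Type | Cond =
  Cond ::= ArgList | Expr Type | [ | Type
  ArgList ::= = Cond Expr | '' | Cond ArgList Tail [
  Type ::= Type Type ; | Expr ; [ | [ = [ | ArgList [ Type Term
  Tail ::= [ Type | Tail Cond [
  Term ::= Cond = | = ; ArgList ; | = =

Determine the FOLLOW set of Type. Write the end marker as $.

In Expr ::= [ [ ; Type: Type is at the end, add FOLLOW(Expr) = { $, ;, =, [ }.
In Cond ::= Expr Type: Type is at the end, add FOLLOW(Cond) = { ;, =, [ }.
In Cond ::= Type: Type is at the end, add FOLLOW(Cond) = { ;, =, [ }.
In Type ::= Type Type ;: add FIRST(Type ;) = { ;, =, [ }.
In Type ::= Type Type ;: add FIRST(;) = { ; }.
In Type ::= ArgList [ Type Term: add FIRST(Term) = { ;, =, [ }.
In Tail ::= [ Type: Type is at the end, add FOLLOW(Tail) = { ;, =, [ }.
Union: FOLLOW(Type) = { $, ;, =, [ }.

{ $, ;, =, [ }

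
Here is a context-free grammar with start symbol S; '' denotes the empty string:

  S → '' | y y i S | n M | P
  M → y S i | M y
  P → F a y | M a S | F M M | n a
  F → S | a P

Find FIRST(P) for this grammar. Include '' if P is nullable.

{ a, n, y }

From P → F a y: F nullable, take FIRST(F) ∪ {a} = { a, n, y }.
From P → M a S: add FIRST(M) = { y }.
From P → F M M: F nullable, take FIRST(F) ∪ FIRST(M) = { a, n, y }.
P → n a contributes {n}.
Union: FIRST(P) = { a, n, y }.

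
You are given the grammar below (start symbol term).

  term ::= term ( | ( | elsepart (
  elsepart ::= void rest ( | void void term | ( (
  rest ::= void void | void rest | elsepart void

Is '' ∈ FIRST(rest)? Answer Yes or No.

No

No nonterminal in this grammar is nullable.
No production of rest has an RHS whose symbols are all nullable, so rest is not nullable.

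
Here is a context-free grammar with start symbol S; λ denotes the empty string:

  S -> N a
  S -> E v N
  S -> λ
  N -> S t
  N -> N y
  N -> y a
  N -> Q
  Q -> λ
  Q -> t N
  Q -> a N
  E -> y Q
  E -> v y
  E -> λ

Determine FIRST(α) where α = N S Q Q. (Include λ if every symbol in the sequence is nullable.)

Add FIRST(N)\{λ} = { a, t, v, y }; N is nullable, continue.
Add FIRST(S)\{λ} = { a, t, v, y }; S is nullable, continue.
Add FIRST(Q)\{λ} = { a, t }; Q is nullable, continue.
Add FIRST(Q)\{λ} = { a, t }; Q is nullable, continue.
Every symbol is nullable, so include λ.

{ a, t, v, y, λ }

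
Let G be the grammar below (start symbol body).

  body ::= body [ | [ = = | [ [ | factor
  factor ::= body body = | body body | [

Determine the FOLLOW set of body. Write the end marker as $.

body is the start symbol, so $ ∈ FOLLOW(body).
In body ::= body [: add FIRST([) = { [ }.
In factor ::= body body =: add FIRST(body =) = { [ }.
In factor ::= body body =: add FIRST(=) = { = }.
In factor ::= body body: add FIRST(body) = { [ }.
In factor ::= body body: body is at the end, add FOLLOW(factor) = { $, =, [ }.
Union: FOLLOW(body) = { $, =, [ }.

{ $, =, [ }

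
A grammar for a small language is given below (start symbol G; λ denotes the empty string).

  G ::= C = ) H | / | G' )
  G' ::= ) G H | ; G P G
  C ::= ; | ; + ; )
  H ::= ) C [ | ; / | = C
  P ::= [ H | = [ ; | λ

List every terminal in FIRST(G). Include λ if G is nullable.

{ ), /, ; }

From G ::= C = ) H: add FIRST(C) = { ; }.
G ::= / contributes {/}.
From G ::= G' ): add FIRST(G') = { ), ; }.
Union: FIRST(G) = { ), /, ; }.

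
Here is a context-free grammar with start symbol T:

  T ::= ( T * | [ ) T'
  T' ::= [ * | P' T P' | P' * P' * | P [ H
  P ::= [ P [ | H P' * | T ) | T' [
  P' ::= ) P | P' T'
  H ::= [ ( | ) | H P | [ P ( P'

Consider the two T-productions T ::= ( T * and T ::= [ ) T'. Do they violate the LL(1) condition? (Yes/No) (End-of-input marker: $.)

No

FIRST(( T *) = { ( } and FIRST([ ) T') = { [ }.
The FIRST sets are disjoint and neither alternative is nullable — no conflict.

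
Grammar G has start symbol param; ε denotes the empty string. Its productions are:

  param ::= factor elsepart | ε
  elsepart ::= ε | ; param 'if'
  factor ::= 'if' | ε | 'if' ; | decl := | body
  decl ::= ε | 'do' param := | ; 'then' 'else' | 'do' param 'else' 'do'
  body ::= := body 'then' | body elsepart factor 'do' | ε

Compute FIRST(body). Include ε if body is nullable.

body ::= := body 'then' contributes {:=}.
From body ::= body elsepart factor 'do': body, elsepart, factor nullable, take FIRST(body) ∪ FIRST(elsepart) ∪ FIRST(factor) ∪ {'do'} = { 'do', 'if', :=, ; }.
body ::= ε contributes ε.
Union: FIRST(body) = { 'do', 'if', :=, ;, ε }.

{ 'do', 'if', :=, ;, ε }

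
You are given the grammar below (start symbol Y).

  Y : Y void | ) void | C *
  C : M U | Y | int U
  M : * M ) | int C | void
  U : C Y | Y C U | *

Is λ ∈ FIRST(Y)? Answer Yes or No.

No nonterminal in this grammar is nullable.
No production of Y has an RHS whose symbols are all nullable, so Y is not nullable.

No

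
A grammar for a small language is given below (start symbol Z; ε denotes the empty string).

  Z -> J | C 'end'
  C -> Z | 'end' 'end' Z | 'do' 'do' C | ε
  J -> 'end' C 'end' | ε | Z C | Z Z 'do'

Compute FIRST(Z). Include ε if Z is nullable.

From Z -> J: add FIRST(J) = { 'do', 'end', ε } (including ε since J is nullable).
From Z -> C 'end': C nullable, take FIRST(C) ∪ {'end'} = { 'do', 'end' }.
Union: FIRST(Z) = { 'do', 'end', ε }.

{ 'do', 'end', ε }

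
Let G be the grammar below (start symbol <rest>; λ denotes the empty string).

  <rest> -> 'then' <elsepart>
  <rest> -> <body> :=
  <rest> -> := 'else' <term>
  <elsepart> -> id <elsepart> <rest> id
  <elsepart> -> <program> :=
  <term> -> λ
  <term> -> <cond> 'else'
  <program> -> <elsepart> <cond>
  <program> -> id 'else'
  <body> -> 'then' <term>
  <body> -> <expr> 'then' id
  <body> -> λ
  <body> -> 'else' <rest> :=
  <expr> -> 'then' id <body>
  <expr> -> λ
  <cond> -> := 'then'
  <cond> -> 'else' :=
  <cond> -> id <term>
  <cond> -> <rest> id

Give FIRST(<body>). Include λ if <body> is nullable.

{ 'else', 'then', λ }

<body> -> 'then' <term> contributes {'then'}.
From <body> -> <expr> 'then' id: <expr> nullable, take FIRST(<expr>) ∪ {'then'} = { 'then' }.
<body> -> λ contributes λ.
<body> -> 'else' <rest> := contributes {'else'}.
Union: FIRST(<body>) = { 'else', 'then', λ }.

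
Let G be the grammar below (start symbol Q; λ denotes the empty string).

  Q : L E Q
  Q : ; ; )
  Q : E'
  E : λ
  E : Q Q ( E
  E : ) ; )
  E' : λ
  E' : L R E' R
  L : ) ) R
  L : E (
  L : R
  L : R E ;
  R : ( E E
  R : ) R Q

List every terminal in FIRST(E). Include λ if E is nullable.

{ (, ), ;, λ }

E : λ contributes λ.
From E : Q Q ( E: Q, Q nullable, take FIRST(Q) ∪ FIRST(Q) ∪ {(} = { (, ), ; }.
E : ) ; ) contributes {)}.
Union: FIRST(E) = { (, ), ;, λ }.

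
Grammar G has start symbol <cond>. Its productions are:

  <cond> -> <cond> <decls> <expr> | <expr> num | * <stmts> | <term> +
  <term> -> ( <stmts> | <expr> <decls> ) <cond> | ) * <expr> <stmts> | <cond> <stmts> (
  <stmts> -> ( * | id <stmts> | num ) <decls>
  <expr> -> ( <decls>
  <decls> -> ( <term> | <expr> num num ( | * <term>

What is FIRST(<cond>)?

{ (, ), * }

From <cond> -> <cond> <decls> <expr>: add FIRST(<cond>) = { (, ), * }.
From <cond> -> <expr> num: add FIRST(<expr>) = { ( }.
<cond> -> * <stmts> contributes {*}.
From <cond> -> <term> +: add FIRST(<term>) = { (, ), * }.
Union: FIRST(<cond>) = { (, ), * }.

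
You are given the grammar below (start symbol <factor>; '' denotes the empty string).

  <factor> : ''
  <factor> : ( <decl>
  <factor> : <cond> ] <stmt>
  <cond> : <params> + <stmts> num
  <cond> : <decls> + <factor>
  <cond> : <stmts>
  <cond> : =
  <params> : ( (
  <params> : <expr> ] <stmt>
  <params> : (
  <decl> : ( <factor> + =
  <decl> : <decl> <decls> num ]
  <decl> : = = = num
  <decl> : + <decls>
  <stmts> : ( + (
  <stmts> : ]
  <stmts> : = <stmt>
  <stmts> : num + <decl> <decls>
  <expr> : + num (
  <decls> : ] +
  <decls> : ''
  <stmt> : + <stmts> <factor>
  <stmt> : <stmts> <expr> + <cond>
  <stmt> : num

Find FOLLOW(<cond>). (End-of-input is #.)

{ #, (, +, =, ], num }

In <factor> : <cond> ] <stmt>: add FIRST(] <stmt>) = { ] }.
In <stmt> : <stmts> <expr> + <cond>: <cond> is at the end, add FOLLOW(<stmt>) = { #, (, +, =, ], num }.
Union: FOLLOW(<cond>) = { #, (, +, =, ], num }.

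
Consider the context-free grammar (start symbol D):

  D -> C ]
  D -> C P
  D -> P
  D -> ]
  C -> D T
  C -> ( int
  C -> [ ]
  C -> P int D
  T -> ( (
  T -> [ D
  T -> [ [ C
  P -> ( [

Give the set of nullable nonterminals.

No nonterminal has an empty production or an RHS whose symbols are all nullable.

{ } (none)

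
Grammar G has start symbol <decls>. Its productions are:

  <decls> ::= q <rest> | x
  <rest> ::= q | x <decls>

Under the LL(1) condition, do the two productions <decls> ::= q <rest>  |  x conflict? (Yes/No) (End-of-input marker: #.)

FIRST(q <rest>) = { q } and FIRST(x) = { x }.
The FIRST sets are disjoint and neither alternative is nullable — no conflict.

No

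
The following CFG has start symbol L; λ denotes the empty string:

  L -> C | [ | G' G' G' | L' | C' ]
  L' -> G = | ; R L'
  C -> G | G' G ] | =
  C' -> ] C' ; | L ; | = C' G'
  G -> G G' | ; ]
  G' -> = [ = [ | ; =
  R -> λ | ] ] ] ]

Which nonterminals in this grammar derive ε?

Directly nullable (have an λ-production): R.
No other nonterminal has a production whose RHS symbols are all nullable.

{ R }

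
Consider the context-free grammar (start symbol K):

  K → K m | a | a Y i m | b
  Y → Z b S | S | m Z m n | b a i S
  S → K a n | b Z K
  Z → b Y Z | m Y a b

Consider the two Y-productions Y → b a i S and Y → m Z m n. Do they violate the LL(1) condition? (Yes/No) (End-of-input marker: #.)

No

FIRST(b a i S) = { b } and FIRST(m Z m n) = { m }.
The FIRST sets are disjoint and neither alternative is nullable — no conflict.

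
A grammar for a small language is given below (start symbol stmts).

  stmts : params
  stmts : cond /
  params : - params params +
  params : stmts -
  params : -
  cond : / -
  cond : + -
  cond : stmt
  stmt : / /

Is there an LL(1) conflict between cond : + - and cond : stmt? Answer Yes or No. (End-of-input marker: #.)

FIRST(+ -) = { + } and FIRST(stmt) = { / }.
The FIRST sets are disjoint and neither alternative is nullable — no conflict.

No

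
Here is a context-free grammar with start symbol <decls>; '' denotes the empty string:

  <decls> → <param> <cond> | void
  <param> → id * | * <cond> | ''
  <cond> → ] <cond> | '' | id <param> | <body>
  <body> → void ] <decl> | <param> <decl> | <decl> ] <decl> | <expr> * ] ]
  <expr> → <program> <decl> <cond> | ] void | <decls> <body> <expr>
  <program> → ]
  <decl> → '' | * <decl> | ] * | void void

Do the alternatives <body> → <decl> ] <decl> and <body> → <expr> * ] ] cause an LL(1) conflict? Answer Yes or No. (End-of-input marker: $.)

FIRST(<decl> ] <decl>) = { *, ], void } and FIRST(<expr> * ] ]) = { *, ], id, void }.
Both contain *, so the two alternatives are not disjoint — LL(1) conflict.

Yes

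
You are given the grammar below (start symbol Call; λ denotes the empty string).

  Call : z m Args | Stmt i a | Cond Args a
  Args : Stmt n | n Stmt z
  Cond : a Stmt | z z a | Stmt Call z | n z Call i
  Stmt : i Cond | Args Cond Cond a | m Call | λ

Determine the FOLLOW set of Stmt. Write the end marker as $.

{ a, i, m, n, z }

In Call : Stmt i a: add FIRST(i a) = { i }.
In Args : Stmt n: add FIRST(n) = { n }.
In Args : n Stmt z: add FIRST(z) = { z }.
In Cond : a Stmt: Stmt is at the end, add FOLLOW(Cond) = { a, i, m, n, z }.
In Cond : Stmt Call z: add FIRST(Call z) = { a, i, m, n, z }.
Union: FOLLOW(Stmt) = { a, i, m, n, z }.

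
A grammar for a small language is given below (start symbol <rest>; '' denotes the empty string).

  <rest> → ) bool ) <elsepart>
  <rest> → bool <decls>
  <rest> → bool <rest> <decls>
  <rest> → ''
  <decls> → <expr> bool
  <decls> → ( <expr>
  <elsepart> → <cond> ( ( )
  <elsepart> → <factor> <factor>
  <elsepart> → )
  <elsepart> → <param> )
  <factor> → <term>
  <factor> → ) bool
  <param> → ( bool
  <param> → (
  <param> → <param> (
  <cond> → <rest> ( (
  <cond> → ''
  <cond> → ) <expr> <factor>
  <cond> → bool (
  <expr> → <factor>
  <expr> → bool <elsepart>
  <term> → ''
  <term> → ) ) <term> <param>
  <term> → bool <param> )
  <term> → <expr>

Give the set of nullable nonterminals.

Directly nullable (have an ''-production): <rest>, <cond>, <term>.
<expr> → <factor> with every symbol nullable, so <expr> is nullable.
<elsepart> → <factor> <factor> with every symbol nullable, so <elsepart> is nullable.
<factor> → <term> with every symbol nullable, so <factor> is nullable.
No other nonterminal has a production whose RHS symbols are all nullable.

{ <cond>, <elsepart>, <expr>, <factor>, <rest>, <term> }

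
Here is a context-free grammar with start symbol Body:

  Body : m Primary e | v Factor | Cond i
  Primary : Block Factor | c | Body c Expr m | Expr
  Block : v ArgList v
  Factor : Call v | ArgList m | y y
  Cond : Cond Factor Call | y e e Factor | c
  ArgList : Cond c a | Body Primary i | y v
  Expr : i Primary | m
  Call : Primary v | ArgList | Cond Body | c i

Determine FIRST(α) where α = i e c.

i is a terminal; add {i} and stop.

{ i }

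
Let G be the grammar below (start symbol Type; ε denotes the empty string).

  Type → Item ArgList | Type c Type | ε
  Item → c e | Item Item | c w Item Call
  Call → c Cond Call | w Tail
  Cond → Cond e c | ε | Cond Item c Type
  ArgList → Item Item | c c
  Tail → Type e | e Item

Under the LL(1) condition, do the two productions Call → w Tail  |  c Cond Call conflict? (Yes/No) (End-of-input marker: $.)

FIRST(w Tail) = { w } and FIRST(c Cond Call) = { c }.
The FIRST sets are disjoint and neither alternative is nullable — no conflict.

No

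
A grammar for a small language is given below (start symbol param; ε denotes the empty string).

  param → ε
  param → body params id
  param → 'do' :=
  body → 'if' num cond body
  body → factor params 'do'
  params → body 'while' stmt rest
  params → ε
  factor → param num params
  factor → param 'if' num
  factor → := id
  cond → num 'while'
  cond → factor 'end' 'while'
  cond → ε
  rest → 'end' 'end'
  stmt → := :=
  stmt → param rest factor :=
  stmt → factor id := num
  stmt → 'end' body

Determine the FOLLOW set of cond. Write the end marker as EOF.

{ 'do', 'if', :=, num }

In body → 'if' num cond body: add FIRST(body) = { 'do', 'if', :=, num }.
Union: FOLLOW(cond) = { 'do', 'if', :=, num }.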